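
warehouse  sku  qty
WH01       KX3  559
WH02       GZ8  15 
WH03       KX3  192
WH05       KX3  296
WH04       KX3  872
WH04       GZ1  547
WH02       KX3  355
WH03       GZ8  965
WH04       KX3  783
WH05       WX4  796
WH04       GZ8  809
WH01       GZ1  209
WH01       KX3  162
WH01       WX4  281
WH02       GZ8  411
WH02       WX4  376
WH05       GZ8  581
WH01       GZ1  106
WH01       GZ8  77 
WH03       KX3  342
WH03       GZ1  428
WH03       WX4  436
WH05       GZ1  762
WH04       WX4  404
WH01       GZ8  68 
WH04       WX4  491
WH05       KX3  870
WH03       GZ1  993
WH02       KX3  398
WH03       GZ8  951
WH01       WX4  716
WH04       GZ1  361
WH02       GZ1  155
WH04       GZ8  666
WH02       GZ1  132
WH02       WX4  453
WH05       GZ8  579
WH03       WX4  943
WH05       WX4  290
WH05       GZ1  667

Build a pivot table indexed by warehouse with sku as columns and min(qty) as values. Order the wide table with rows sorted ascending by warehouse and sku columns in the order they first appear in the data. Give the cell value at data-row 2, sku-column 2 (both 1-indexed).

With rows sorted ascending by warehouse, row 2 is warehouse=WH02. sku columns in first-appearance order: KX3, GZ8, GZ1, WX4; column 2 is GZ8.
Long rows with warehouse=WH02, sku=GZ8: min(15, 411) = 15.

15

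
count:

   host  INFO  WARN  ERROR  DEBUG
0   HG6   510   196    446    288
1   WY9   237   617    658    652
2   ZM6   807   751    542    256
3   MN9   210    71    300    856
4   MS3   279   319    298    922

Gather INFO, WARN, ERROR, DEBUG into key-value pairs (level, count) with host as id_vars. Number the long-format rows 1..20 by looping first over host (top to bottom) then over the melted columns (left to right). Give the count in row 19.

20 rows total (5 × 4). Row 19: index ⌊(19-1)/4⌋ = 4 into host → MS3; (19-1) mod 4 = 2 into the melted columns → ERROR.
So row 19 is (MS3, ERROR, 298); count = 298.

298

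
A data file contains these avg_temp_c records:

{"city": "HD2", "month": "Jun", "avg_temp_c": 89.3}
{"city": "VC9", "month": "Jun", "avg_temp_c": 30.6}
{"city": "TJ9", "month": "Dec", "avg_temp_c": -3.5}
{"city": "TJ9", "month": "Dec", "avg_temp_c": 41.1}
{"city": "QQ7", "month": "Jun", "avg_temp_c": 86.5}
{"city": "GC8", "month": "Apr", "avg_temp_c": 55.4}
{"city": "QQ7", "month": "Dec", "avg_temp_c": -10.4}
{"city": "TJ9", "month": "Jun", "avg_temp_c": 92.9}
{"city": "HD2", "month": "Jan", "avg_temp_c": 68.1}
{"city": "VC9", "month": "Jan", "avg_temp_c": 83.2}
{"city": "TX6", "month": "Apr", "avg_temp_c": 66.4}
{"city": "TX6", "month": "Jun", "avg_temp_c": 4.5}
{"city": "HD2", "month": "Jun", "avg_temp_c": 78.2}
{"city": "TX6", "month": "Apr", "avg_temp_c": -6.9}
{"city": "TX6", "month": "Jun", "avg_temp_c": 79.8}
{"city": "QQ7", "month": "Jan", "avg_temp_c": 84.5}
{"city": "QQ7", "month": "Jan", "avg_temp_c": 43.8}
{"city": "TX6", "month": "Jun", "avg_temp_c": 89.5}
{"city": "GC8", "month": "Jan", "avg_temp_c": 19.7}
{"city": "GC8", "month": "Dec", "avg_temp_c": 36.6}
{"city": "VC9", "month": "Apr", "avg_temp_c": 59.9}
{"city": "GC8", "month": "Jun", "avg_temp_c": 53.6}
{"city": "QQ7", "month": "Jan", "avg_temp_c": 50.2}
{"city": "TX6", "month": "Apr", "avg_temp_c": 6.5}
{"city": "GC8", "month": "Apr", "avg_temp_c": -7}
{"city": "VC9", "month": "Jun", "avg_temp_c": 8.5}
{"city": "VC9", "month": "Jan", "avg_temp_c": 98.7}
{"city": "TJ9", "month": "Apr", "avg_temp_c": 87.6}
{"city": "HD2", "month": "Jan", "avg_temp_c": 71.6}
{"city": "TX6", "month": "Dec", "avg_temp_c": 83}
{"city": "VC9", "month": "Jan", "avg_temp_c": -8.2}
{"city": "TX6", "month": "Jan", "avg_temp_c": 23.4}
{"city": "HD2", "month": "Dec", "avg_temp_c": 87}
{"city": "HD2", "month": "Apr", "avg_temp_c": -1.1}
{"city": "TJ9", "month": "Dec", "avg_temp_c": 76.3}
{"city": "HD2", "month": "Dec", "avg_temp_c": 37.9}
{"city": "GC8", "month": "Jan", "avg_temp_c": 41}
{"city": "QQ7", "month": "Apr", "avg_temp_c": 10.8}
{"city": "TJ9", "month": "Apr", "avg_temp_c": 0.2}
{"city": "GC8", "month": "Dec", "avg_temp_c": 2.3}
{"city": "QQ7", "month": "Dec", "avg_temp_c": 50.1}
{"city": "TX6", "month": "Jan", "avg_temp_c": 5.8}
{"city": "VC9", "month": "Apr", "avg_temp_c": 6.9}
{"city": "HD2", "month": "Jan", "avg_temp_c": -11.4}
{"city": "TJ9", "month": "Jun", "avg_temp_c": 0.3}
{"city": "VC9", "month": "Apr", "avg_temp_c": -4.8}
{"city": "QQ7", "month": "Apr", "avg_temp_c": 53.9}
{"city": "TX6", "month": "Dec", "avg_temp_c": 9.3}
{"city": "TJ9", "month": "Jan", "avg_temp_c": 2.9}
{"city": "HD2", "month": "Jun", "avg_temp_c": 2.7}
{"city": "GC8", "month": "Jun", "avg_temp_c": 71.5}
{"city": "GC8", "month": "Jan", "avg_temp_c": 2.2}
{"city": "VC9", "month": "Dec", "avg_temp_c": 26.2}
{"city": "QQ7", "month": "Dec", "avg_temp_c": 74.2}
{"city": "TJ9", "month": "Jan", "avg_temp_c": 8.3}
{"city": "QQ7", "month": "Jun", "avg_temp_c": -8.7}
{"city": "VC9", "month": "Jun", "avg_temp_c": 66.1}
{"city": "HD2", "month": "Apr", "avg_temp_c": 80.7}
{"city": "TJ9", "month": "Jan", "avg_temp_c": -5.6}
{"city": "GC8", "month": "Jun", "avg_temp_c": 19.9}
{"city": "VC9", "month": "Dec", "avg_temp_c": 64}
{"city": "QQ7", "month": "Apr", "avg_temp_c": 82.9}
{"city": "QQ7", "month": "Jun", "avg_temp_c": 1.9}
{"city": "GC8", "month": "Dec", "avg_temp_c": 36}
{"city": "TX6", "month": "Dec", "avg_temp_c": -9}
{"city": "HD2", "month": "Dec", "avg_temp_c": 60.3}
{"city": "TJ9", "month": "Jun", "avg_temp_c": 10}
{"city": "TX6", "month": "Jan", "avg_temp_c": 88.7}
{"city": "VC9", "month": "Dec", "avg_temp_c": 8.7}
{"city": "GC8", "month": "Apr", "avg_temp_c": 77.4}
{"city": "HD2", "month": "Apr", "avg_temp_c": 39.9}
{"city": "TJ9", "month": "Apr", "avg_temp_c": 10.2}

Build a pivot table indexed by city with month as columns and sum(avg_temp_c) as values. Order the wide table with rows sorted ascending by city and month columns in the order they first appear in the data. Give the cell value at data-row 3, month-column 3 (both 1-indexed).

147.6

With rows sorted ascending by city, row 3 is city=QQ7. month columns in first-appearance order: Jun, Dec, Apr, Jan; column 3 is Apr.
Long rows with city=QQ7, month=Apr: 10.8 + 53.9 + 82.9 = 147.6.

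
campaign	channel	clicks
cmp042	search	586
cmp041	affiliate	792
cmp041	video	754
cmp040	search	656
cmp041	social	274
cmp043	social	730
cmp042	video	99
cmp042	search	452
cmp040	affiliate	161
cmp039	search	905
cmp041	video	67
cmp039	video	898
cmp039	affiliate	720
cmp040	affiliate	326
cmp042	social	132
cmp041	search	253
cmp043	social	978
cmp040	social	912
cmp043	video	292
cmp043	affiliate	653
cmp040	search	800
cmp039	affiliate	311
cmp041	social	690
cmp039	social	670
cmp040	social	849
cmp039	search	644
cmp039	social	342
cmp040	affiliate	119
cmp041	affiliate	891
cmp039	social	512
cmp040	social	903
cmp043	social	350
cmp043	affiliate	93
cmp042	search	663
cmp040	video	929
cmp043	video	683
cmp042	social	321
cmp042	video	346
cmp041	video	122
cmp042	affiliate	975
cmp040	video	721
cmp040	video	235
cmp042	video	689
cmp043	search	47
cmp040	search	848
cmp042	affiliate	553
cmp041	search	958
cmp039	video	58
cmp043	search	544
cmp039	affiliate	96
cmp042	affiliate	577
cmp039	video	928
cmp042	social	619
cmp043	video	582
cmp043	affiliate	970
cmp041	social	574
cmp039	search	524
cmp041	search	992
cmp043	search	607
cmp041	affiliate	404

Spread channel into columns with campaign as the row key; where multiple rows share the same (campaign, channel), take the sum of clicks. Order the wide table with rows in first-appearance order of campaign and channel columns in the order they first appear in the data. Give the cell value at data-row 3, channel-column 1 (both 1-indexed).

2304

With rows in first-appearance order of campaign, row 3 is campaign=cmp040. channel columns in first-appearance order: search, affiliate, video, social; column 1 is search.
Long rows with campaign=cmp040, channel=search: 656 + 800 + 848 = 2304.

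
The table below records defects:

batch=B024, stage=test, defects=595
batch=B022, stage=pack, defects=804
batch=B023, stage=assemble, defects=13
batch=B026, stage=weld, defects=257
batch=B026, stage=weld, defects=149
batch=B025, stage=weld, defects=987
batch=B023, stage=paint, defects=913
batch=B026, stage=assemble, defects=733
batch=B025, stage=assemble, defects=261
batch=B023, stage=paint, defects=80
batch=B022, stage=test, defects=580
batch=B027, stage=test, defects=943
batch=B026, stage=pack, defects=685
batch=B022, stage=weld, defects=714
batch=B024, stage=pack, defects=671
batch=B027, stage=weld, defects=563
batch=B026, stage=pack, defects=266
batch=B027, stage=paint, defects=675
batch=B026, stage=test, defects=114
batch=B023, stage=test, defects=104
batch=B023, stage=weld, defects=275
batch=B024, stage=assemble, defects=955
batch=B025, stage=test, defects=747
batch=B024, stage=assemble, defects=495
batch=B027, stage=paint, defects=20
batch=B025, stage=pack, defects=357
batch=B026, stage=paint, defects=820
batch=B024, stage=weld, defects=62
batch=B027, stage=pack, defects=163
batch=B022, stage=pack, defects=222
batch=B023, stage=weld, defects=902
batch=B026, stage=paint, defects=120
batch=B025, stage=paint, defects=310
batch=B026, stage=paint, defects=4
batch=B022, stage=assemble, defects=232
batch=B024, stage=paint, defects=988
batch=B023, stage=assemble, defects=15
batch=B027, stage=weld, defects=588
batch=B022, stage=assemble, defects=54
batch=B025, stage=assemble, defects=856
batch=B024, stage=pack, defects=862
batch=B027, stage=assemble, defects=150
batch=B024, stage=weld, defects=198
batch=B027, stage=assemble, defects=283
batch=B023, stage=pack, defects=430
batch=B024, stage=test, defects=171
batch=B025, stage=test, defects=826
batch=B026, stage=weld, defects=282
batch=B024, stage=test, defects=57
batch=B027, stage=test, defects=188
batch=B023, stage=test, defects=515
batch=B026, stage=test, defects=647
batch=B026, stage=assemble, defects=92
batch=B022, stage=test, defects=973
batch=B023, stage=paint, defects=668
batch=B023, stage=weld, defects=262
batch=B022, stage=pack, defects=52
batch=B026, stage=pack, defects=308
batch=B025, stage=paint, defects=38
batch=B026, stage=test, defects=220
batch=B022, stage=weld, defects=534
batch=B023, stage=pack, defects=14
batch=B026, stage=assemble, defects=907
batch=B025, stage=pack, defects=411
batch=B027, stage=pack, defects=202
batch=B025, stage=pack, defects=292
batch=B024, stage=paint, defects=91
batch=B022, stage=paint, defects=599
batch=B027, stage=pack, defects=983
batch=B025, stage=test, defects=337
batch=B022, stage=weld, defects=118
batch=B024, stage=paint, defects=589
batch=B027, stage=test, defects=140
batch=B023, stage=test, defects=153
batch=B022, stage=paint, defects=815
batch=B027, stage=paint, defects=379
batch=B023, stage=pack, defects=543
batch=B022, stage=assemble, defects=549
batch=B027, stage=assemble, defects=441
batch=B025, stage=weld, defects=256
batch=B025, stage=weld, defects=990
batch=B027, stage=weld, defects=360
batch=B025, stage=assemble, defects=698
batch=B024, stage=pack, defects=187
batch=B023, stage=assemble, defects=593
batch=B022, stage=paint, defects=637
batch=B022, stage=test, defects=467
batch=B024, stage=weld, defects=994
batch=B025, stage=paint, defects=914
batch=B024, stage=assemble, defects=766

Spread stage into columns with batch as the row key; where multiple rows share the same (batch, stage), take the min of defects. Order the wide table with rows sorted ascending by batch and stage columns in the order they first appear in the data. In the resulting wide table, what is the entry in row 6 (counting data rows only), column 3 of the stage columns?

With rows sorted ascending by batch, row 6 is batch=B027. stage columns in first-appearance order: test, pack, assemble, weld, paint; column 3 is assemble.
Long rows with batch=B027, stage=assemble: min(150, 283, 441) = 150.

150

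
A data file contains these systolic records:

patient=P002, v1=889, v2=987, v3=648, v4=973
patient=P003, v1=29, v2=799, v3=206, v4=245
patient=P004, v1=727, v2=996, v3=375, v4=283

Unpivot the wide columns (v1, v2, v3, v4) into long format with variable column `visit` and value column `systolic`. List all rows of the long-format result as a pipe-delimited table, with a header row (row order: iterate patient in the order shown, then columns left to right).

| patient | visit | systolic |
| P002 | v1 | 889 |
| P002 | v2 | 987 |
| P002 | v3 | 648 |
| P002 | v4 | 973 |
| P003 | v1 | 29 |
| P003 | v2 | 799 |
| P003 | v3 | 206 |
| P003 | v4 | 245 |
| P004 | v1 | 727 |
| P004 | v2 | 996 |
| P004 | v3 | 375 |
| P004 | v4 | 283 |

Each (patient, column) pair becomes one row: 3 × 4 = 12 rows.
For example, (P002, v1) → systolic=889.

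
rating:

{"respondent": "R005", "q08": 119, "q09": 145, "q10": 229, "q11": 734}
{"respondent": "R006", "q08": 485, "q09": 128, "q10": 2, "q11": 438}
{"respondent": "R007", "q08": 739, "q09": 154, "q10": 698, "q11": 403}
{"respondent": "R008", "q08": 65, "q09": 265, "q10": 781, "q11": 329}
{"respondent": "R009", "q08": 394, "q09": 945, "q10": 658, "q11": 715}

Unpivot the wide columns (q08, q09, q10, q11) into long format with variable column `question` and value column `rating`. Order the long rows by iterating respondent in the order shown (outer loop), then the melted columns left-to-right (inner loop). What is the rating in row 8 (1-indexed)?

20 rows total (5 × 4). Row 8: index ⌊(8-1)/4⌋ = 1 into respondent → R006; (8-1) mod 4 = 3 into the melted columns → q11.
So row 8 is (R006, q11, 438); rating = 438.

438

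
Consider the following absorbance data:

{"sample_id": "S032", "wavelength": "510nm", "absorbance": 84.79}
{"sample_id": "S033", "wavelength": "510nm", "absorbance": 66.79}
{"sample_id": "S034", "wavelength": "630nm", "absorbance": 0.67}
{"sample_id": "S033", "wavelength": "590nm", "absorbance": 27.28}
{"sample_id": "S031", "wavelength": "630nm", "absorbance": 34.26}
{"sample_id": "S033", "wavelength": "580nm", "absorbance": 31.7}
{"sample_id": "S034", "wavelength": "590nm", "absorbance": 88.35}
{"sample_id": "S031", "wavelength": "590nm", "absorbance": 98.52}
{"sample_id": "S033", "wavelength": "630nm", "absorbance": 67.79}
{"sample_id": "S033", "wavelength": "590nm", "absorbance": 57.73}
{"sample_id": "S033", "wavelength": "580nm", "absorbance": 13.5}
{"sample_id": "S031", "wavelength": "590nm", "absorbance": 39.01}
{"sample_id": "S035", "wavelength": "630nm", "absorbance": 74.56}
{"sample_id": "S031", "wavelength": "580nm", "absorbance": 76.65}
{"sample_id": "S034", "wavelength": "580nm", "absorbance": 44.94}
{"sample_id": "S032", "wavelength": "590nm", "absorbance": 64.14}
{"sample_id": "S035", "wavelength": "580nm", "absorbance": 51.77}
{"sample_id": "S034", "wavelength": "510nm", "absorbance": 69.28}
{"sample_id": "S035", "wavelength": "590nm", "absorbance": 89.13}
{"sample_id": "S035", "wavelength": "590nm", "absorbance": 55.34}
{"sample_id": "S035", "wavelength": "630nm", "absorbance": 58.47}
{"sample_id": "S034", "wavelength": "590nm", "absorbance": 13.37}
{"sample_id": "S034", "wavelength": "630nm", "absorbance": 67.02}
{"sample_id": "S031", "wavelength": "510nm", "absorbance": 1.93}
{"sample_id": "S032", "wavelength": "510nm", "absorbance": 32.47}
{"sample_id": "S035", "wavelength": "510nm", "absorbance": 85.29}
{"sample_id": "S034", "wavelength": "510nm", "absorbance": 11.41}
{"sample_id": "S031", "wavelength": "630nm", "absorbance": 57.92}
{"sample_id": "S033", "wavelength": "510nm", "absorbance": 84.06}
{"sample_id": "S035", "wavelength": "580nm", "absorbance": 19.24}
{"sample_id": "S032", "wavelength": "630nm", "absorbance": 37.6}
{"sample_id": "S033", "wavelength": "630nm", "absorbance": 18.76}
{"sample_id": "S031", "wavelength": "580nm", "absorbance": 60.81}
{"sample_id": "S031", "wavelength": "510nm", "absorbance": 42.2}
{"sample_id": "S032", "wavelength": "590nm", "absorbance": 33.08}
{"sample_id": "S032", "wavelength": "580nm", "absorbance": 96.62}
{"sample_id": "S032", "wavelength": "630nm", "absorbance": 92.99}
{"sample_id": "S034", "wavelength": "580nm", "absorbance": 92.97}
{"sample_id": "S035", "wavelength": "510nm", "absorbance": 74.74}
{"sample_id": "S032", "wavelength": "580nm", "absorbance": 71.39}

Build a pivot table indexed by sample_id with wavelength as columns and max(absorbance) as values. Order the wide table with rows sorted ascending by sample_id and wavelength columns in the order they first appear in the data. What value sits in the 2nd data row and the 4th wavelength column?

96.62

With rows sorted ascending by sample_id, row 2 is sample_id=S032. wavelength columns in first-appearance order: 510nm, 630nm, 590nm, 580nm; column 4 is 580nm.
Long rows with sample_id=S032, wavelength=580nm: max(96.62, 71.39) = 96.62.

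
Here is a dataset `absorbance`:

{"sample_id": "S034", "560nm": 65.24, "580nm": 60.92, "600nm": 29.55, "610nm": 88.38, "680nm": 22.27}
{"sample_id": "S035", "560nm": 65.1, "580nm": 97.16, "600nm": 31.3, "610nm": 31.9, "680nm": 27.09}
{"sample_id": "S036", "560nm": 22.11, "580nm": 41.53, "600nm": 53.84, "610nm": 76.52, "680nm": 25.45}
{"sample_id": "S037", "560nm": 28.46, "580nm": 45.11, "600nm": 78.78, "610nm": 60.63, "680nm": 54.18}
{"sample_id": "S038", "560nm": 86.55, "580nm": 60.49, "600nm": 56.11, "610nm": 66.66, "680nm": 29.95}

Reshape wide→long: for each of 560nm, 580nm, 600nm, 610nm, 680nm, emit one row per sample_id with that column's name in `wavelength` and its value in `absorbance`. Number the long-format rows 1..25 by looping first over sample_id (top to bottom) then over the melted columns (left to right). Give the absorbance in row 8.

25 rows total (5 × 5). Row 8: index ⌊(8-1)/5⌋ = 1 into sample_id → S035; (8-1) mod 5 = 2 into the melted columns → 600nm.
So row 8 is (S035, 600nm, 31.3); absorbance = 31.3.

31.3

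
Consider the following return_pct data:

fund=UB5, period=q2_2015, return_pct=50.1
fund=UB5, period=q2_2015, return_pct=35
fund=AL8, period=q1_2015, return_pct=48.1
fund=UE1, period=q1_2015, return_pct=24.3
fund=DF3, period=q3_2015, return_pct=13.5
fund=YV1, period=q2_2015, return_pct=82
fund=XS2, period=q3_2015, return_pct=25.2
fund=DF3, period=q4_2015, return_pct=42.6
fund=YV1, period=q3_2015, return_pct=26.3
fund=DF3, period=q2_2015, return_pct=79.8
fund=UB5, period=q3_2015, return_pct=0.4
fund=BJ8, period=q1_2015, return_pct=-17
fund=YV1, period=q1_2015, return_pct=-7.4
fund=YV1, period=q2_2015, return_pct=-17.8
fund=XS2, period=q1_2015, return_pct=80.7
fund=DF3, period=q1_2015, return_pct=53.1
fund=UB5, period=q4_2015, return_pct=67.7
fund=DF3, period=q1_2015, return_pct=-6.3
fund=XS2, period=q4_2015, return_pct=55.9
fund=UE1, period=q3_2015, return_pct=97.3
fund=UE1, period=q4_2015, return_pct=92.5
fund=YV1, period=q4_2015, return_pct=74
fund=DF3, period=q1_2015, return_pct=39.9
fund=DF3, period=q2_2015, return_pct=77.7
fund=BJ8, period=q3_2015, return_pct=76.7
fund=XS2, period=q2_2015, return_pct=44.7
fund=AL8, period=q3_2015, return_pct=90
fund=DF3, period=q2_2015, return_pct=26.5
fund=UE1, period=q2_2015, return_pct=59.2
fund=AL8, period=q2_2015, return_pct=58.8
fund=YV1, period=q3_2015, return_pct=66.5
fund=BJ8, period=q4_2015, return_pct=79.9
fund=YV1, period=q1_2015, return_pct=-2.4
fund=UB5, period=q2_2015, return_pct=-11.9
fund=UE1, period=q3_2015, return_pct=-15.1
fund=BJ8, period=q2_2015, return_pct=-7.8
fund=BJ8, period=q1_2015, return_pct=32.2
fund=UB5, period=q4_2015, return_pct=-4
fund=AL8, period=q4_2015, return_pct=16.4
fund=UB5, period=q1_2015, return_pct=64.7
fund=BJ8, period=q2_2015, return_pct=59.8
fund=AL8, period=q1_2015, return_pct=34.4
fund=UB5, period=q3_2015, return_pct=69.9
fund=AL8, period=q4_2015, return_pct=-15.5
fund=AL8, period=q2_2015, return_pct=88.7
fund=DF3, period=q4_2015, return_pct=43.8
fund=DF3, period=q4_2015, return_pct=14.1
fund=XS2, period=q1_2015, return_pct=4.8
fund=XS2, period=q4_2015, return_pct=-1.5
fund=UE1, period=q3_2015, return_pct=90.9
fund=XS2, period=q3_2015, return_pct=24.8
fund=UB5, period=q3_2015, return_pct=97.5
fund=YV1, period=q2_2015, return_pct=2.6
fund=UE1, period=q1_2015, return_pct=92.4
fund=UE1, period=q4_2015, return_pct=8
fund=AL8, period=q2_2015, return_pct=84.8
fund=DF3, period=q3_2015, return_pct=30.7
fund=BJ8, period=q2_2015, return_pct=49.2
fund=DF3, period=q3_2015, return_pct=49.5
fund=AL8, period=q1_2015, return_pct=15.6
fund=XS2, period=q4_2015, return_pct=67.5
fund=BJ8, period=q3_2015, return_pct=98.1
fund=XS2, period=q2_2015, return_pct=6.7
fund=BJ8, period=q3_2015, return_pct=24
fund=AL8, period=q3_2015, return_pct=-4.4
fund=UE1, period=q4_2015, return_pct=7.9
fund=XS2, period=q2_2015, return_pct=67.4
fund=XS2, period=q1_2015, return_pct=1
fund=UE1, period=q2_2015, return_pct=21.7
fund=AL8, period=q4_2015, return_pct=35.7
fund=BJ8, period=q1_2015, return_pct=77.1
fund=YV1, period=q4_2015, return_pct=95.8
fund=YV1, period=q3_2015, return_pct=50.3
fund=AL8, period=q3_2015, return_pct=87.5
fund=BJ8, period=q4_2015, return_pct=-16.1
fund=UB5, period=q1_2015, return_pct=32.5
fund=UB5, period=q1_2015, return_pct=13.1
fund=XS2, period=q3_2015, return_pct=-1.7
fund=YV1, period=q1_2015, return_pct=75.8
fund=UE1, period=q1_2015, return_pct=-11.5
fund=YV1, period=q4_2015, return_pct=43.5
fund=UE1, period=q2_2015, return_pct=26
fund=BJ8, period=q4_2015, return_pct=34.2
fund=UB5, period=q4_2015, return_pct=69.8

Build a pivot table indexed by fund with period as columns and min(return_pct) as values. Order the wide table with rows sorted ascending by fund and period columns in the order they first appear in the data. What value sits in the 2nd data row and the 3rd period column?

24

With rows sorted ascending by fund, row 2 is fund=BJ8. period columns in first-appearance order: q2_2015, q1_2015, q3_2015, q4_2015; column 3 is q3_2015.
Long rows with fund=BJ8, period=q3_2015: min(76.7, 98.1, 24) = 24.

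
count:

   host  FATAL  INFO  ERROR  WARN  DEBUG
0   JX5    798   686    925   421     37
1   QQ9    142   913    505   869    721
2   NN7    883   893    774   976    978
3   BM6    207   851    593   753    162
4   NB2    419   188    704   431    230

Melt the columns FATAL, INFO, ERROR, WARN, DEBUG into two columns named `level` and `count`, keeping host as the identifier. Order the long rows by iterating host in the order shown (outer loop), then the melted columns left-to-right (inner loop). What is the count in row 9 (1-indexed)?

869

25 rows total (5 × 5). Row 9: index ⌊(9-1)/5⌋ = 1 into host → QQ9; (9-1) mod 5 = 3 into the melted columns → WARN.
So row 9 is (QQ9, WARN, 869); count = 869.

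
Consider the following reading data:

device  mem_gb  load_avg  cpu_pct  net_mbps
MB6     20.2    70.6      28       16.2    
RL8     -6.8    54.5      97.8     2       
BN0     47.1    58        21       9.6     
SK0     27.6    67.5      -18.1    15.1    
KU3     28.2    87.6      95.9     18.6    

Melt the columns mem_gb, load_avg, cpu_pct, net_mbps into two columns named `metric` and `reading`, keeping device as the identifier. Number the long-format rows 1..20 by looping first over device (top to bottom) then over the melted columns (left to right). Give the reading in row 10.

20 rows total (5 × 4). Row 10: index ⌊(10-1)/4⌋ = 2 into device → BN0; (10-1) mod 4 = 1 into the melted columns → load_avg.
So row 10 is (BN0, load_avg, 58); reading = 58.

58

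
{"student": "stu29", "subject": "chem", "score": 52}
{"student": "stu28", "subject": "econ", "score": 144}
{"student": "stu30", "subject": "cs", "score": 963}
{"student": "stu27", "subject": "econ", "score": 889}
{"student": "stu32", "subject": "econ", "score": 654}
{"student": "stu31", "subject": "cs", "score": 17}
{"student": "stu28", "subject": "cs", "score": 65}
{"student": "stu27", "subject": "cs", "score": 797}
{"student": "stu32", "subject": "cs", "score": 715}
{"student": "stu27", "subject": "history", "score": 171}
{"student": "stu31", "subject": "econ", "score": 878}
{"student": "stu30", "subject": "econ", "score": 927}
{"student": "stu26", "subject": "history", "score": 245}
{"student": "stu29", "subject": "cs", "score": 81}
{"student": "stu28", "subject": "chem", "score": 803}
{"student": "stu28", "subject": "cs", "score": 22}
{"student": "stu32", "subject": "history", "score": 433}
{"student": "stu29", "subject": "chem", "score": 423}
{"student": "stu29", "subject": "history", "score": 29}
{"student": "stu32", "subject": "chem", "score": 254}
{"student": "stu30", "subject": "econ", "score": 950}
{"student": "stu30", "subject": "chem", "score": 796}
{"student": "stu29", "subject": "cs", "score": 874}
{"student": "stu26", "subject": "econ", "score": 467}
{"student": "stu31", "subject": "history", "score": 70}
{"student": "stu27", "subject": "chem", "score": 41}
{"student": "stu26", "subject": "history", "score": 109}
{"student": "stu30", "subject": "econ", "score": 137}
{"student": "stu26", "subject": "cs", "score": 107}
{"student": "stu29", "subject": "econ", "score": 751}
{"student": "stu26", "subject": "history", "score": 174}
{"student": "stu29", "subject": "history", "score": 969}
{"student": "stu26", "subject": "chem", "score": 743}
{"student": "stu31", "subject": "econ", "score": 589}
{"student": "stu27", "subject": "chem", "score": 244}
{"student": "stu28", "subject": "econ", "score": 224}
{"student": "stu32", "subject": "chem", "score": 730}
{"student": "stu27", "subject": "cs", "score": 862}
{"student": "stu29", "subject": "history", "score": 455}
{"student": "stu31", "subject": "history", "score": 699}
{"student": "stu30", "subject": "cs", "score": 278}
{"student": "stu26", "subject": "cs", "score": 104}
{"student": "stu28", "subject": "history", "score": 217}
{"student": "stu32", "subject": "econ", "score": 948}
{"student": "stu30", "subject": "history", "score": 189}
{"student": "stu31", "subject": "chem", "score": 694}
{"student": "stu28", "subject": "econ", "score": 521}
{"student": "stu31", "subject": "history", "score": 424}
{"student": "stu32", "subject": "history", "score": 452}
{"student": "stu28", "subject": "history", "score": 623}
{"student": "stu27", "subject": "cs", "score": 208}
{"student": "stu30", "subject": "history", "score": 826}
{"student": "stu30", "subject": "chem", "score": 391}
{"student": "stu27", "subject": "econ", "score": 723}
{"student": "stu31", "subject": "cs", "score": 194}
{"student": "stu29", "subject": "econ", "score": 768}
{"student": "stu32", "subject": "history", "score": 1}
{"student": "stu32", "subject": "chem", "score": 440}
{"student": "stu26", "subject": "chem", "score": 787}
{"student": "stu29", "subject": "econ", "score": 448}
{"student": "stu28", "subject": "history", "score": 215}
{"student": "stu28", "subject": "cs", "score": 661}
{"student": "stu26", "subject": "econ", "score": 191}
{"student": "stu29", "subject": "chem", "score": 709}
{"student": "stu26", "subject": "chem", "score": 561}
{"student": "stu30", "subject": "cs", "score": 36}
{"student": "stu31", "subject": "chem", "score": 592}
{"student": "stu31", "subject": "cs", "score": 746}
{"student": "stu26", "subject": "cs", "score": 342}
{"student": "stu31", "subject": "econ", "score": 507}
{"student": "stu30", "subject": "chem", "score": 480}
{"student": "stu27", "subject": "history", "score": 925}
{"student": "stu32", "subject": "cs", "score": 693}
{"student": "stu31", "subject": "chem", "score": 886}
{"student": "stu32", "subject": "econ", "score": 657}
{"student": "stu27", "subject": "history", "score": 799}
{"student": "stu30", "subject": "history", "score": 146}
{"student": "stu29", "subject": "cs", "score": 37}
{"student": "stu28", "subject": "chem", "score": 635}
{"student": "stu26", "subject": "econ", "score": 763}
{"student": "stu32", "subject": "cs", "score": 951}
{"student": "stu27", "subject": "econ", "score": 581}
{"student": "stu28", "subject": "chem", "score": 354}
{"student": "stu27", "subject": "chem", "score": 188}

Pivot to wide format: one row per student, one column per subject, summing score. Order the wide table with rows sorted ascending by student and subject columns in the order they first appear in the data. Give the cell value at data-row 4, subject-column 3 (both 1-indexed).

With rows sorted ascending by student, row 4 is student=stu29. subject columns in first-appearance order: chem, econ, cs, history; column 3 is cs.
Long rows with student=stu29, subject=cs: 81 + 874 + 37 = 992.

992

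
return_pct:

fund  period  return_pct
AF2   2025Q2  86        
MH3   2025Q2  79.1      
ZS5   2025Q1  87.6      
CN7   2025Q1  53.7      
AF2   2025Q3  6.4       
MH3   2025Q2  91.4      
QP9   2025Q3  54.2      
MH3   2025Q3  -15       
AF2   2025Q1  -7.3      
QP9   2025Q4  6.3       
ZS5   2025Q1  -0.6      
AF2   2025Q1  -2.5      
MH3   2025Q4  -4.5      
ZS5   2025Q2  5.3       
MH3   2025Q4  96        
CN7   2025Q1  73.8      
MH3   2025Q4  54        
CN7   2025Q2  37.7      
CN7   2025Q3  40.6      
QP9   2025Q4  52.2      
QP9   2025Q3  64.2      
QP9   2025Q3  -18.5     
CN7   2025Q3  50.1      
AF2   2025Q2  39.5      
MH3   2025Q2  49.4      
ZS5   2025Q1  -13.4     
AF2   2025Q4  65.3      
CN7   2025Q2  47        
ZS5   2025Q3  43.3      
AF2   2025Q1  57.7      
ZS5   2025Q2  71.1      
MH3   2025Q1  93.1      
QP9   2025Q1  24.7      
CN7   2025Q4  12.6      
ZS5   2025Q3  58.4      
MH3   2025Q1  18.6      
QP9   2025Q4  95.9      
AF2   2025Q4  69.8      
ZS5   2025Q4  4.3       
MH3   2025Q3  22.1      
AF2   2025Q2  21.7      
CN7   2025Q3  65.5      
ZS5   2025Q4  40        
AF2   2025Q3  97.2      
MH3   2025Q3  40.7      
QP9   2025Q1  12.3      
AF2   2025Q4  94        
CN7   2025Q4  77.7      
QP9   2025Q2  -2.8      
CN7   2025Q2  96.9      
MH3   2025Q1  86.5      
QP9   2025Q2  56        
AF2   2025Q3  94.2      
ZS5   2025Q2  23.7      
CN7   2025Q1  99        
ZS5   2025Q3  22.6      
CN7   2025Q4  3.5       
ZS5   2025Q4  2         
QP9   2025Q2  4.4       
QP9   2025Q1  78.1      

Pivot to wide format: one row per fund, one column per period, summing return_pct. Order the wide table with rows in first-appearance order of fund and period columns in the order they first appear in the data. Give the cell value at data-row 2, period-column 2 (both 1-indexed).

With rows in first-appearance order of fund, row 2 is fund=MH3. period columns in first-appearance order: 2025Q2, 2025Q1, 2025Q3, 2025Q4; column 2 is 2025Q1.
Long rows with fund=MH3, period=2025Q1: 93.1 + 18.6 + 86.5 = 198.2.

198.2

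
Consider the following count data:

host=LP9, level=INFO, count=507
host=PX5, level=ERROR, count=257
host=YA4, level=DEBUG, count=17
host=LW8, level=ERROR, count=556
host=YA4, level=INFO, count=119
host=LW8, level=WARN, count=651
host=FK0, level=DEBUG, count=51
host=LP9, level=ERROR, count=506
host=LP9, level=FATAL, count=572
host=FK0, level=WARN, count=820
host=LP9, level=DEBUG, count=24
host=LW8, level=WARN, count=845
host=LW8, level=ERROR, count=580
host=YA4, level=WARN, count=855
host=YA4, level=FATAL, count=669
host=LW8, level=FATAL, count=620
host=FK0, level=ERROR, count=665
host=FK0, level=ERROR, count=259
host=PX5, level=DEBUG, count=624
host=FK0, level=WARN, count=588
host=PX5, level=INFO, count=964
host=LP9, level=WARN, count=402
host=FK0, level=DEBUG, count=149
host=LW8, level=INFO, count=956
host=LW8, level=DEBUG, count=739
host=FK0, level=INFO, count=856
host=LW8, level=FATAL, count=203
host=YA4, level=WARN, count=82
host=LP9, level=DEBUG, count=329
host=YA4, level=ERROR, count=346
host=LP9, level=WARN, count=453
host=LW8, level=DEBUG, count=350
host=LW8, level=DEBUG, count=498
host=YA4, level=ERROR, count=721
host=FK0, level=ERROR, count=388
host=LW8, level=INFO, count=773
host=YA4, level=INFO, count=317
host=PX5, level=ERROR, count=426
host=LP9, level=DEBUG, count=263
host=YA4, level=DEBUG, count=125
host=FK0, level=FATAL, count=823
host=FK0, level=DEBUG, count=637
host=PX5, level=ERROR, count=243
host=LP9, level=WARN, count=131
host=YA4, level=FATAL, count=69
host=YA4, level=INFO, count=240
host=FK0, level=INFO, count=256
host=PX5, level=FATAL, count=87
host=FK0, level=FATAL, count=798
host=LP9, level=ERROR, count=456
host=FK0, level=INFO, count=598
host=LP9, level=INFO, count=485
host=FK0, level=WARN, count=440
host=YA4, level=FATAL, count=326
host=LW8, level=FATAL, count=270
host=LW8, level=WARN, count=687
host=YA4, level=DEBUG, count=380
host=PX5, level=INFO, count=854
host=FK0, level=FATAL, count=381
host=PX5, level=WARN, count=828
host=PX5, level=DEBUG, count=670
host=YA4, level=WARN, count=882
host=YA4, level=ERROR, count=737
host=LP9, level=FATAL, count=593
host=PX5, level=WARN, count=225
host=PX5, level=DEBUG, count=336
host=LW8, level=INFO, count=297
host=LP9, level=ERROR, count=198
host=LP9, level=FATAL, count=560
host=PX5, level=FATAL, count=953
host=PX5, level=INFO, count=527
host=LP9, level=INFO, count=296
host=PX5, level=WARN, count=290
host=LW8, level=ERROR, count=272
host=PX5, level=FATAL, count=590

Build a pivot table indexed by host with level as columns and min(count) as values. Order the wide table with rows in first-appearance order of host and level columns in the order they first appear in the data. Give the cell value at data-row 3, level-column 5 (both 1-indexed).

With rows in first-appearance order of host, row 3 is host=YA4. level columns in first-appearance order: INFO, ERROR, DEBUG, WARN, FATAL; column 5 is FATAL.
Long rows with host=YA4, level=FATAL: min(669, 69, 326) = 69.

69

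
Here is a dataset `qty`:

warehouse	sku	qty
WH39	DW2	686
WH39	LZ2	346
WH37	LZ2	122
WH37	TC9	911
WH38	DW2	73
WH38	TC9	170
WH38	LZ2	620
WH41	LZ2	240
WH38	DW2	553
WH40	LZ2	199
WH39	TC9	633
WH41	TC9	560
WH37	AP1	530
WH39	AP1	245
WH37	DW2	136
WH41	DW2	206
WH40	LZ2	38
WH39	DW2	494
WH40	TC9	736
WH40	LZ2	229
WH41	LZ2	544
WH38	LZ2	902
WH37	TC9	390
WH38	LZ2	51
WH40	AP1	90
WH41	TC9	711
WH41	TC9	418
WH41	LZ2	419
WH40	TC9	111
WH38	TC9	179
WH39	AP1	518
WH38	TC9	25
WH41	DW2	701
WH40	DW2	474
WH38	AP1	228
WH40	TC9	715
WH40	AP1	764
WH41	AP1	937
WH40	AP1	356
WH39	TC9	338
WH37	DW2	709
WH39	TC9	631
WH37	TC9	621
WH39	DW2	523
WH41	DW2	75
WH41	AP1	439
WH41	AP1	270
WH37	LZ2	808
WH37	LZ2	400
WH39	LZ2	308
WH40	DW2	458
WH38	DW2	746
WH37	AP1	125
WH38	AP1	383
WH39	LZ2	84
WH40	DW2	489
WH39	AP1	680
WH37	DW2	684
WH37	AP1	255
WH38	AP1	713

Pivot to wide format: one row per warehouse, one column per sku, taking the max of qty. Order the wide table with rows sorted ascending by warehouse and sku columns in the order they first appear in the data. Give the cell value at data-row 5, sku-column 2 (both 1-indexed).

544

With rows sorted ascending by warehouse, row 5 is warehouse=WH41. sku columns in first-appearance order: DW2, LZ2, TC9, AP1; column 2 is LZ2.
Long rows with warehouse=WH41, sku=LZ2: max(240, 544, 419) = 544.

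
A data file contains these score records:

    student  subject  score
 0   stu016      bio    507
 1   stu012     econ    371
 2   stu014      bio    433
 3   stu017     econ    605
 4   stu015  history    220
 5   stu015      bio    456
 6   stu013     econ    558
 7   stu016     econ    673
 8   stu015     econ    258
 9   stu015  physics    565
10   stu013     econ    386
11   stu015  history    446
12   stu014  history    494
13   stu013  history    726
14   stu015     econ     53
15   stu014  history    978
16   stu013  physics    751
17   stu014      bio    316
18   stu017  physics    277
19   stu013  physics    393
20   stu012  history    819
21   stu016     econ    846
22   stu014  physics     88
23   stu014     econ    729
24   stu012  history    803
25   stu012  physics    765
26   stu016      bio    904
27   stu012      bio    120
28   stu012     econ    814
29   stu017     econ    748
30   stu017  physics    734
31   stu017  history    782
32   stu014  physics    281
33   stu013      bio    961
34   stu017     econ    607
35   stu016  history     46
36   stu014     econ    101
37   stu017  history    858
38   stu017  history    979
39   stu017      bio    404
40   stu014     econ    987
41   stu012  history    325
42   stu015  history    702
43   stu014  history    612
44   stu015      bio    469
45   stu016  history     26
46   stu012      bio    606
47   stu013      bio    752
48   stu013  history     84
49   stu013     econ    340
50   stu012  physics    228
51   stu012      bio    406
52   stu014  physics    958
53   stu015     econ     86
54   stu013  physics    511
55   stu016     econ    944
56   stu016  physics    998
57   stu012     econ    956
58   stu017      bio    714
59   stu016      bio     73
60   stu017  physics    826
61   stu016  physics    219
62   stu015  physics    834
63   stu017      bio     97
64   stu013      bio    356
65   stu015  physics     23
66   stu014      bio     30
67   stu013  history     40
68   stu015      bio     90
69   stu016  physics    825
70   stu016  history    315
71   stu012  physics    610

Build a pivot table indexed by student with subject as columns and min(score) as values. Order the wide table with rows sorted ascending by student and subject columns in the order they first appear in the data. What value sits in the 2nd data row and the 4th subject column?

With rows sorted ascending by student, row 2 is student=stu013. subject columns in first-appearance order: bio, econ, history, physics; column 4 is physics.
Long rows with student=stu013, subject=physics: min(751, 393, 511) = 393.

393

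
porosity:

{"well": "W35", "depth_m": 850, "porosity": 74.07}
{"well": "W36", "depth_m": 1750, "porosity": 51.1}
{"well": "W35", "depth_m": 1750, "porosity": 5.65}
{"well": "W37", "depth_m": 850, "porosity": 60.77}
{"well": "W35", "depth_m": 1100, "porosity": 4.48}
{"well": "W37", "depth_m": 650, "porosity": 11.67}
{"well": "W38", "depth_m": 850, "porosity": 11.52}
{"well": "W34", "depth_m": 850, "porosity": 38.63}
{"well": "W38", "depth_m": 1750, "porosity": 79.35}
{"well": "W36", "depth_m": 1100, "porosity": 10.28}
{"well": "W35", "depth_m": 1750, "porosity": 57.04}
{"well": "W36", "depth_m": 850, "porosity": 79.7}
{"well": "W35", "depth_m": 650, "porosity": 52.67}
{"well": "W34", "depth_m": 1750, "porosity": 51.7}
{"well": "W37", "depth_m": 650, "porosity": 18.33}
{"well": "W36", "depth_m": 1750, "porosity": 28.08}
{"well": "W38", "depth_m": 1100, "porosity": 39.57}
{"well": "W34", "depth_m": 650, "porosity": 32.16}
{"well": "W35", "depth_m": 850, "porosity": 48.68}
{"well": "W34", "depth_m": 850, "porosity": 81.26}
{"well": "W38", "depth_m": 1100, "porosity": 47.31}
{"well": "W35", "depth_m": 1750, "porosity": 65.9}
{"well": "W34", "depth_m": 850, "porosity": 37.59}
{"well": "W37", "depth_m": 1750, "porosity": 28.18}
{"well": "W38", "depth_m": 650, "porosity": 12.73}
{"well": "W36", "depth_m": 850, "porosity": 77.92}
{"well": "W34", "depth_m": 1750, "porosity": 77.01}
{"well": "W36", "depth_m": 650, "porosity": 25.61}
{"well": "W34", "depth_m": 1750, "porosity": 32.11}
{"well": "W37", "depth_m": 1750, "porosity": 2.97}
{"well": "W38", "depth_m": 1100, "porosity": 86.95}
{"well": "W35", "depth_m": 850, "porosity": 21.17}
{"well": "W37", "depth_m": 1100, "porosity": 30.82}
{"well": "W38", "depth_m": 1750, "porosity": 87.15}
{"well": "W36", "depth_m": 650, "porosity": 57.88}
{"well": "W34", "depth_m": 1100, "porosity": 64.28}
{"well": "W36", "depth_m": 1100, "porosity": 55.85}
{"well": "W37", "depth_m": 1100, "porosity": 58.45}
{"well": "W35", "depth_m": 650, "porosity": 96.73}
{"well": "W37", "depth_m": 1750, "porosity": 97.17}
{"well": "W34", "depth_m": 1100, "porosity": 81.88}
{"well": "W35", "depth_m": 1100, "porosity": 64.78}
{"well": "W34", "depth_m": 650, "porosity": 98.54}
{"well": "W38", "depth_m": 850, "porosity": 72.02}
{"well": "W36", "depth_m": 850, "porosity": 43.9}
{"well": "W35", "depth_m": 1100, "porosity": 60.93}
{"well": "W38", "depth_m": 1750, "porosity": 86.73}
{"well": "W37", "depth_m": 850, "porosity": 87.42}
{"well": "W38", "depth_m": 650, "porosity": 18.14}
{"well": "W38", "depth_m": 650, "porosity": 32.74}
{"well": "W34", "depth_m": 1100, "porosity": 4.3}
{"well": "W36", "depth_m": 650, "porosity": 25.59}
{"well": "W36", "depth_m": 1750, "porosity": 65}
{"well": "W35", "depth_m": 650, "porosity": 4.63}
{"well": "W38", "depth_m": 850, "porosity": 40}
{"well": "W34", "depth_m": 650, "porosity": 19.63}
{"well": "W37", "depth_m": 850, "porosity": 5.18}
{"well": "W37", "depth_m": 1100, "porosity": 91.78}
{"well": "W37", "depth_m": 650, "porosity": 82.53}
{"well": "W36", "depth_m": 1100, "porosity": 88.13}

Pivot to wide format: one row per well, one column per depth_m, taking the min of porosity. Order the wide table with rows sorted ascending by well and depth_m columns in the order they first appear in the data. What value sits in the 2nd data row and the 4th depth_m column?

4.63

With rows sorted ascending by well, row 2 is well=W35. depth_m columns in first-appearance order: 850, 1750, 1100, 650; column 4 is 650.
Long rows with well=W35, depth_m=650: min(52.67, 96.73, 4.63) = 4.63.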